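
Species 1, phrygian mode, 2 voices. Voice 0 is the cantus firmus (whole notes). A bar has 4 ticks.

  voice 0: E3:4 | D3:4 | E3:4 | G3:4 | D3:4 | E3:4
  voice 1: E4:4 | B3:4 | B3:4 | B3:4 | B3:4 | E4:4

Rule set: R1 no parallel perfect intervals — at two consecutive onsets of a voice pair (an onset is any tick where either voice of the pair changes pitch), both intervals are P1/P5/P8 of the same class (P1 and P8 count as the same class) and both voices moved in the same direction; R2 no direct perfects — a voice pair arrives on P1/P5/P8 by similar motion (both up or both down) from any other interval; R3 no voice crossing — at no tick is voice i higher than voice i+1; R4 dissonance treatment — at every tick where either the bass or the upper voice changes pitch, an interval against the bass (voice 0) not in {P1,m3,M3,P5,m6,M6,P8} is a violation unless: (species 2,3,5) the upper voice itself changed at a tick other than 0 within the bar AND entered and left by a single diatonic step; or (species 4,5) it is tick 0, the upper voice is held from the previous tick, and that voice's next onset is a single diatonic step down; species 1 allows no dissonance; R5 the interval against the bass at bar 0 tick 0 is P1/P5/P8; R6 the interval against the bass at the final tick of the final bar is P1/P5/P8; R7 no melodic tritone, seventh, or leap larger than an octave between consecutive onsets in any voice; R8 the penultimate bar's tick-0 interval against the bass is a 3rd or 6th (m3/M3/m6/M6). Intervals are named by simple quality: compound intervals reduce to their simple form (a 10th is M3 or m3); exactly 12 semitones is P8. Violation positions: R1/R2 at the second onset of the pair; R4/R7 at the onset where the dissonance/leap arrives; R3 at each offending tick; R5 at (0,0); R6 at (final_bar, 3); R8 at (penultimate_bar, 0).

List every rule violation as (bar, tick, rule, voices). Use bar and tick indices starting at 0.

bar 0: v0=E3 v1=E4 downbeat P8
bar 1: v0=D3 v1=B3 downbeat M6
bar 2: v0=E3 v1=B3 downbeat P5
bar 3: v0=G3 v1=B3 downbeat M3
bar 4: v0=D3 v1=B3 downbeat M6
bar 5: v0=E3 v1=E4 downbeat P8
  -> R2 @ bar 5 tick 0 v(0, 1): D3/B3 M6 -> E3/E4 P8 similar

(5, 0, R2, (0, 1))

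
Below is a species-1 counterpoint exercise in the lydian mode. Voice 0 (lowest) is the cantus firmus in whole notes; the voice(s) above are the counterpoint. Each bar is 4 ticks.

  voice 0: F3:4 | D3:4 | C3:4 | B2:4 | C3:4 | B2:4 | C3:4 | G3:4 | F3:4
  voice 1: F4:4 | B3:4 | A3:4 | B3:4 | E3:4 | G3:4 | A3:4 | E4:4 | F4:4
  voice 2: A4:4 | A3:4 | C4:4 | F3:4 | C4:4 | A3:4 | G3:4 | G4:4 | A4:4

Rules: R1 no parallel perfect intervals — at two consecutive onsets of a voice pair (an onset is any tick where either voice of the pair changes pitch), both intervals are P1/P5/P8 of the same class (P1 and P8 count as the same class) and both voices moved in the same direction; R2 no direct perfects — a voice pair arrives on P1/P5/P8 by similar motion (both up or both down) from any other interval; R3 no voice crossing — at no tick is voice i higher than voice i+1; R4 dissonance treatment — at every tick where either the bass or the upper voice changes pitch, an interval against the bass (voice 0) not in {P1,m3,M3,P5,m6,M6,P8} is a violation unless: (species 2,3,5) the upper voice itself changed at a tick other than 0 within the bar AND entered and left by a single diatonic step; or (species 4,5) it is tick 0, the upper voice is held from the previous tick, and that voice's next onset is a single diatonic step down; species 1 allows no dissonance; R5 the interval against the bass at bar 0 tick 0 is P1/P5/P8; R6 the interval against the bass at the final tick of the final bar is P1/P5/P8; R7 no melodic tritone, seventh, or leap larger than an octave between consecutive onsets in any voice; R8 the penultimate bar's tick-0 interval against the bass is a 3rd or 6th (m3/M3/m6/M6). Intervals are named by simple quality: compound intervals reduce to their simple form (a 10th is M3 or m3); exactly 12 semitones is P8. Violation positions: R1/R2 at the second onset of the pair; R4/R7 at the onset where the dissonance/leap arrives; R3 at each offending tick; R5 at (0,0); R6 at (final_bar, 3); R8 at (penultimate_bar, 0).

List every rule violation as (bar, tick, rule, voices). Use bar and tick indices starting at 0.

(0, 0, R5, (0, 2))
(1, 0, R2, (0, 2))
(1, 0, R3, (1, 2))
(1, 0, R7, (1,))
(1, 1, R3, (1, 2))
(1, 2, R3, (1, 2))
(1, 3, R3, (1, 2))
(3, 0, R3, (1, 2))
(3, 0, R4, (0, 2))
(3, 1, R3, (1, 2))
(3, 2, R3, (1, 2))
(3, 3, R3, (1, 2))
(4, 0, R2, (0, 2))
(5, 0, R4, (0, 2))
(6, 0, R3, (1, 2))
(6, 1, R3, (1, 2))
(6, 2, R3, (1, 2))
(6, 3, R3, (1, 2))
(7, 0, R2, (0, 2))
(7, 0, R8, (0, 2))
(8, 3, R6, (0, 2))

bar 0: v0=F3 v1=F4 v2=A4 downbeat M3
bar 1: v0=D3 v1=B3 v2=A3 downbeat P5
bar 2: v0=C3 v1=A3 v2=C4 downbeat P8
bar 3: v0=B2 v1=B3 v2=F3 downbeat TT
bar 4: v0=C3 v1=E3 v2=C4 downbeat P8
bar 5: v0=B2 v1=G3 v2=A3 downbeat m7
bar 6: v0=C3 v1=A3 v2=G3 downbeat P5
bar 7: v0=G3 v1=E4 v2=G4 downbeat P8
bar 8: v0=F3 v1=F4 v2=A4 downbeat M3
  -> R5 @ bar 0 tick 0 v(0, 2): opens on M3
  -> R2 @ bar 1 tick 0 v(0, 2): F3/A4 M3 -> D3/A3 P5 similar
  -> R3 @ bar 1 tick 0 v(1, 2): B3 above A3
  -> R7 @ bar 1 tick 0 v(1,): F4->B3 leap 6st
  -> R3 @ bar 1 tick 1 v(1, 2): B3 above A3
  -> R3 @ bar 1 tick 2 v(1, 2): B3 above A3
  -> R3 @ bar 1 tick 3 v(1, 2): B3 above A3
  -> R3 @ bar 3 tick 0 v(1, 2): B3 above F3
  -> R4 @ bar 3 tick 0 v(0, 2): B2/F3 TT untreated
  -> R3 @ bar 3 tick 1 v(1, 2): B3 above F3
  -> R3 @ bar 3 tick 2 v(1, 2): B3 above F3
  -> R3 @ bar 3 tick 3 v(1, 2): B3 above F3
  -> R2 @ bar 4 tick 0 v(0, 2): B2/F3 TT -> C3/C4 P8 similar
  -> R4 @ bar 5 tick 0 v(0, 2): B2/A3 m7 untreated
  -> R3 @ bar 6 tick 0 v(1, 2): A3 above G3
  -> R3 @ bar 6 tick 1 v(1, 2): A3 above G3
  -> R3 @ bar 6 tick 2 v(1, 2): A3 above G3
  -> R3 @ bar 6 tick 3 v(1, 2): A3 above G3
  -> R2 @ bar 7 tick 0 v(0, 2): C3/G3 P5 -> G3/G4 P8 similar
  -> R8 @ bar 7 tick 0 v(0, 2): penult P8 not 3rd/6th
  -> R6 @ bar 8 tick 3 v(0, 2): closes on M3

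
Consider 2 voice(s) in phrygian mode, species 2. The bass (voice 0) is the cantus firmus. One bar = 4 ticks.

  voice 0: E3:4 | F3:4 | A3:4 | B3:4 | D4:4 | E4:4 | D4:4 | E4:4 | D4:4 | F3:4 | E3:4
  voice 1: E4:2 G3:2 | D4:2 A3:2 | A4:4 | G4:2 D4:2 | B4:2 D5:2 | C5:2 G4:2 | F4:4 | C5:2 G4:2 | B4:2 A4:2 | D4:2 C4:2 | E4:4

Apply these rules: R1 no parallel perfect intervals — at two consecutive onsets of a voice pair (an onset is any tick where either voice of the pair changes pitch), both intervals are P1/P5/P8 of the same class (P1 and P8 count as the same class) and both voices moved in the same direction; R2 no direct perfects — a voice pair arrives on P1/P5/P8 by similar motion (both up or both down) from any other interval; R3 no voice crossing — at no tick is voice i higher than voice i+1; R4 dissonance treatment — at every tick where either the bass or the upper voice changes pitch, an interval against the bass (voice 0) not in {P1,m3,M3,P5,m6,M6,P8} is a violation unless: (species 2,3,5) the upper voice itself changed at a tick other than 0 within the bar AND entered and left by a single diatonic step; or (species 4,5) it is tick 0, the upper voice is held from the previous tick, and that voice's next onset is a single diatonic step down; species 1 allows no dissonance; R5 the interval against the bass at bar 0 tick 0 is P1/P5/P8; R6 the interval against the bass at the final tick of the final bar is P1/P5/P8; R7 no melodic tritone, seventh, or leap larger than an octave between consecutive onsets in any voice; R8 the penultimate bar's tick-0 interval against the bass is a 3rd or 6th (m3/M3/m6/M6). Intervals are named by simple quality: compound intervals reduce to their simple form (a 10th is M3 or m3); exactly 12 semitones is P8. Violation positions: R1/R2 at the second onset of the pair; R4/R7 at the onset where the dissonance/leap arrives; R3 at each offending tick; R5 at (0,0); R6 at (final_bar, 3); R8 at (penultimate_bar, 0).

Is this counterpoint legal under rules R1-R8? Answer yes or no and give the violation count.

bar 0: v0=E3 v1=E4 (P8)
bar 1: v0=F3 v1=D4 (M6)
bar 2: v0=A3 v1=A4 (P8)
bar 3: v0=B3 v1=G4 (m6)
bar 4: v0=D4 v1=B4 (M6)
bar 5: v0=E4 v1=C5 (m6)
bar 6: v0=D4 v1=F4 (m3)
bar 7: v0=E4 v1=C5 (m6)
bar 8: v0=D4 v1=B4 (M6)
bar 9: v0=F3 v1=D4 (M6)
bar 10: v0=E3 v1=E4 (P8)
  R2 @ bar2.0: F3/A3 M3 -> A3/A4 P8 similar

No (1 violations)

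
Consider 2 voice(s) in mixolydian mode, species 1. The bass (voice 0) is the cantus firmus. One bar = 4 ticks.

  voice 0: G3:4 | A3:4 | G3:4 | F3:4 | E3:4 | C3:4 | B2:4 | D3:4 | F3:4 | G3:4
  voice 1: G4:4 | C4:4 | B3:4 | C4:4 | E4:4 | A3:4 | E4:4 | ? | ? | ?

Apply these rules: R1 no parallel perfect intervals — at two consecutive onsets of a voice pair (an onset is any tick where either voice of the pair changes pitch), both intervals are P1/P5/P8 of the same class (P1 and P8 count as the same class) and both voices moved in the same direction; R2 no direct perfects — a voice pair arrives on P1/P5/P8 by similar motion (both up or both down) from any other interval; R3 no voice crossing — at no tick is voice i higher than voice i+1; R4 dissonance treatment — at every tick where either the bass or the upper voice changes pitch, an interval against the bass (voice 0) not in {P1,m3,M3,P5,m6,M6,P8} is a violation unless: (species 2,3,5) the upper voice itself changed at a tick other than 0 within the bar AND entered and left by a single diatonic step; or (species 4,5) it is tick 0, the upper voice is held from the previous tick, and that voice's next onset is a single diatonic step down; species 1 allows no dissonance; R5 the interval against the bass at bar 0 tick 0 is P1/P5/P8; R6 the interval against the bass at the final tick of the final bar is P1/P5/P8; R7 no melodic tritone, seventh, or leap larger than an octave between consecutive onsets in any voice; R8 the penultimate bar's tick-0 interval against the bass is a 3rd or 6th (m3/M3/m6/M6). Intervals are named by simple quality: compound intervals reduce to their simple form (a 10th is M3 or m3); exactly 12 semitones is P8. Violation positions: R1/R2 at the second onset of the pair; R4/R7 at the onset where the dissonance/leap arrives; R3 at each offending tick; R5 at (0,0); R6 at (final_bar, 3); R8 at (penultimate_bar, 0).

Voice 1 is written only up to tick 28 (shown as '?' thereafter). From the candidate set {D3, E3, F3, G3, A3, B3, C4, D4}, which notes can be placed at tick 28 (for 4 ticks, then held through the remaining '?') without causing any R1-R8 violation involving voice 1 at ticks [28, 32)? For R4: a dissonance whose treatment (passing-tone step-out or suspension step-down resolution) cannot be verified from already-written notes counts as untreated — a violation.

D3: violates R7
E3: violates R4
F3: violates R7
G3: violates R4
A3: legal
B3: legal
C4: violates R4
D4: legal

{A3, B3, D4}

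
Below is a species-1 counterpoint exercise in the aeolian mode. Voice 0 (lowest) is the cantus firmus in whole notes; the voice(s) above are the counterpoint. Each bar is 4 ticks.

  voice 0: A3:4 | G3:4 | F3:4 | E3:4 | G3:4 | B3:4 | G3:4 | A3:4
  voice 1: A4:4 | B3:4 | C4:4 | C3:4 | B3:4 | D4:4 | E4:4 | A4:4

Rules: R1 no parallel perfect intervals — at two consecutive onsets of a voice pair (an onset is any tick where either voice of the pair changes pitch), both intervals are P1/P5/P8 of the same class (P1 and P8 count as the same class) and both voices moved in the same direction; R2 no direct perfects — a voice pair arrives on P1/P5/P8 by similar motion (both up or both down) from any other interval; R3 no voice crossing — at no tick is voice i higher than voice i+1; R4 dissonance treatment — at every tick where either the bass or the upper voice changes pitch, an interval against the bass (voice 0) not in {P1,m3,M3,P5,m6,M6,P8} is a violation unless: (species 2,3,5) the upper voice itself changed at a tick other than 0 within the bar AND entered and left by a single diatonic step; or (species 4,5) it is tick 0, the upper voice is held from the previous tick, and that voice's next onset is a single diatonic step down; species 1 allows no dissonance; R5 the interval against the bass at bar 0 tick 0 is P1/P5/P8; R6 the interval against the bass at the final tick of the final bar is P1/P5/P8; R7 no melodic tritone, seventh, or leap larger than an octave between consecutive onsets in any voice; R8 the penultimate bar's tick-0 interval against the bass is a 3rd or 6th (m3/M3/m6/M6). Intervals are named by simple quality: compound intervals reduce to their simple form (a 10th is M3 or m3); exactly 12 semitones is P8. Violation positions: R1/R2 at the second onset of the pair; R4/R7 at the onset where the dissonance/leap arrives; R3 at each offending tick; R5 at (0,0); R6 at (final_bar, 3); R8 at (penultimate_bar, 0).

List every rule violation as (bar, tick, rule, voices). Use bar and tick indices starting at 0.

bar 0: v0=A3 v1=A4 downbeat P8
bar 1: v0=G3 v1=B3 downbeat M3
bar 2: v0=F3 v1=C4 downbeat P5
bar 3: v0=E3 v1=C3 downbeat M3
bar 4: v0=G3 v1=B3 downbeat M3
bar 5: v0=B3 v1=D4 downbeat m3
bar 6: v0=G3 v1=E4 downbeat M6
bar 7: v0=A3 v1=A4 downbeat P8
  -> R7 @ bar 1 tick 0 v(1,): A4->B3 leap 10st
  -> R3 @ bar 3 tick 0 v(0, 1): E3 above C3
  -> R3 @ bar 3 tick 1 v(0, 1): E3 above C3
  -> R3 @ bar 3 tick 2 v(0, 1): E3 above C3
  -> R3 @ bar 3 tick 3 v(0, 1): E3 above C3
  -> R7 @ bar 4 tick 0 v(1,): C3->B3 leap 11st
  -> R2 @ bar 7 tick 0 v(0, 1): G3/E4 M6 -> A3/A4 P8 similar

(1, 0, R7, (1,))
(3, 0, R3, (0, 1))
(3, 1, R3, (0, 1))
(3, 2, R3, (0, 1))
(3, 3, R3, (0, 1))
(4, 0, R7, (1,))
(7, 0, R2, (0, 1))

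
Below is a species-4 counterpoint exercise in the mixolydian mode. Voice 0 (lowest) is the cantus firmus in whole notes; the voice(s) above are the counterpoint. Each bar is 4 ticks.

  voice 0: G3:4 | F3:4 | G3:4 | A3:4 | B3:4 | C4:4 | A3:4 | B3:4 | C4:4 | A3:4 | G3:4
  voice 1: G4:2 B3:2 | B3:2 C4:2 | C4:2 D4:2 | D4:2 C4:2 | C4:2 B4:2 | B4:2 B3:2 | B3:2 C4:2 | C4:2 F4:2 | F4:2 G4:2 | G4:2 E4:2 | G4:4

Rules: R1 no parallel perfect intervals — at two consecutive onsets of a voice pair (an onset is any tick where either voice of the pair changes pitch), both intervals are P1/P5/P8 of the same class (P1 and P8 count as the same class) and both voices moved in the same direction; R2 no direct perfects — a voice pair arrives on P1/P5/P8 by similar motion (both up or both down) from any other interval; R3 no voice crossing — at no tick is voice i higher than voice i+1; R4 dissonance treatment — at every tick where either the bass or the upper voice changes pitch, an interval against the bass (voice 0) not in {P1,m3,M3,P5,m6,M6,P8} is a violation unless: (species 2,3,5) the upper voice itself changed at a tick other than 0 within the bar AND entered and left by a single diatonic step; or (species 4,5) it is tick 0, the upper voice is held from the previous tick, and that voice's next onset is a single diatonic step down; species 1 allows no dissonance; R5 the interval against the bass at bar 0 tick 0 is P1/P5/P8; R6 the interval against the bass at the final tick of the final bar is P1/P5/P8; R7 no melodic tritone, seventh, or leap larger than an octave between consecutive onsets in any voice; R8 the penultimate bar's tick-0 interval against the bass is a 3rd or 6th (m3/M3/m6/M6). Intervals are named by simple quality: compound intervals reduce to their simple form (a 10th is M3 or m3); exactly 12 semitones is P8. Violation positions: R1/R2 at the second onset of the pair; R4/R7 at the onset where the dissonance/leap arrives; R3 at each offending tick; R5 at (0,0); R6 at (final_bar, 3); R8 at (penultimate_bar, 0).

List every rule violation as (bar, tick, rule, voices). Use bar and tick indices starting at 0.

(1, 0, R4, (0, 1))
(2, 0, R4, (0, 1))
(4, 0, R4, (0, 1))
(4, 2, R7, (1,))
(5, 0, R4, (0, 1))
(5, 2, R3, (0, 1))
(5, 2, R4, (0, 1))
(5, 3, R3, (0, 1))
(6, 0, R4, (0, 1))
(7, 0, R4, (0, 1))
(7, 2, R4, (0, 1))
(8, 0, R4, (0, 1))
(9, 0, R4, (0, 1))
(9, 0, R8, (0, 1))

bar 0: v0=G3 v1=G4 downbeat P8
bar 1: v0=F3 v1=B3 downbeat TT
bar 2: v0=G3 v1=C4 downbeat P4
bar 3: v0=A3 v1=D4 downbeat P4
bar 4: v0=B3 v1=C4 downbeat m2
bar 5: v0=C4 v1=B4 downbeat M7
bar 6: v0=A3 v1=B3 downbeat M2
bar 7: v0=B3 v1=C4 downbeat m2
bar 8: v0=C4 v1=F4 downbeat P4
bar 9: v0=A3 v1=G4 downbeat m7
bar 10: v0=G3 v1=G4 downbeat P8
  -> R4 @ bar 1 tick 0 v(0, 1): F3/B3 TT untreated
  -> R4 @ bar 2 tick 0 v(0, 1): G3/C4 P4 untreated
  -> R4 @ bar 4 tick 0 v(0, 1): B3/C4 m2 untreated
  -> R7 @ bar 4 tick 2 v(1,): C4->B4 leap 11st
  -> R4 @ bar 5 tick 0 v(0, 1): C4/B4 M7 untreated
  -> R3 @ bar 5 tick 2 v(0, 1): C4 above B3
  -> R4 @ bar 5 tick 2 v(0, 1): C4/B3 m2 untreated
  -> R3 @ bar 5 tick 3 v(0, 1): C4 above B3
  -> R4 @ bar 6 tick 0 v(0, 1): A3/B3 M2 untreated
  -> R4 @ bar 7 tick 0 v(0, 1): B3/C4 m2 untreated
  -> R4 @ bar 7 tick 2 v(0, 1): B3/F4 TT untreated
  -> R4 @ bar 8 tick 0 v(0, 1): C4/F4 P4 untreated
  -> R4 @ bar 9 tick 0 v(0, 1): A3/G4 m7 untreated
  -> R8 @ bar 9 tick 0 v(0, 1): penult m7 not 3rd/6th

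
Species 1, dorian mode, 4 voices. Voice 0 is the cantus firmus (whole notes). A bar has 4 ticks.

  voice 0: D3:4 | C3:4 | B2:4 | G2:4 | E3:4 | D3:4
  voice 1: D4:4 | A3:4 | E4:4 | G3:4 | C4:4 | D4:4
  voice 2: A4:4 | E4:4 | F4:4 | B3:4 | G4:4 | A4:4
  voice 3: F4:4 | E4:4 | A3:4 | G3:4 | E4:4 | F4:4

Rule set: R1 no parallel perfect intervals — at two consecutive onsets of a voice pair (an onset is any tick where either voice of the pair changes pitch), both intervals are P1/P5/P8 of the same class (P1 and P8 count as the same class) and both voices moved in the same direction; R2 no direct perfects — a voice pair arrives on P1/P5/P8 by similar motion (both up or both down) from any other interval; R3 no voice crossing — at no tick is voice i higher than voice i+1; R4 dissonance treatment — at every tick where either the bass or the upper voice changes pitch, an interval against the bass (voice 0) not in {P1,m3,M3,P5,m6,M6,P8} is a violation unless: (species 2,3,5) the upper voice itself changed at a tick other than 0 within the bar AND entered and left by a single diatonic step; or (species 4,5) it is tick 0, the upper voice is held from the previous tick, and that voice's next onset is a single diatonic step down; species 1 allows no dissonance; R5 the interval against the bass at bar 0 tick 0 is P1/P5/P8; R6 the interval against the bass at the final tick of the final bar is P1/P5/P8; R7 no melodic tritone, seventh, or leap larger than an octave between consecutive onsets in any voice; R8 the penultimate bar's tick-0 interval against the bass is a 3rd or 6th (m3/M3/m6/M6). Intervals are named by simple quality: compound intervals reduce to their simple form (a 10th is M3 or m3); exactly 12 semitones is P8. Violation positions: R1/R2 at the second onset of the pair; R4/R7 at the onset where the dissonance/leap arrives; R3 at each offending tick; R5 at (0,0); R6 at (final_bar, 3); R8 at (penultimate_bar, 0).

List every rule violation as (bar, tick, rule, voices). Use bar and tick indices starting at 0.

bar 0: v0=D3 v1=D4 v2=A4 v3=F4 downbeat m3
bar 1: v0=C3 v1=A3 v2=E4 v3=E4 downbeat M3
bar 2: v0=B2 v1=E4 v2=F4 v3=A3 downbeat m7
bar 3: v0=G2 v1=G3 v2=B3 v3=G3 downbeat P8
bar 4: v0=E3 v1=C4 v2=G4 v3=E4 downbeat P8
bar 5: v0=D3 v1=D4 v2=A4 v3=F4 downbeat m3
  -> R3 @ bar 0 tick 0 v(2, 3): A4 above F4
  -> R5 @ bar 0 tick 0 v(0, 3): opens on m3
  -> R3 @ bar 0 tick 1 v(2, 3): A4 above F4
  -> R3 @ bar 0 tick 2 v(2, 3): A4 above F4
  -> R3 @ bar 0 tick 3 v(2, 3): A4 above F4
  -> R1 @ bar 1 tick 0 v(1, 2): D4/A4 P5 -> A3/E4 P5 similar
  -> R2 @ bar 1 tick 0 v(1, 3): D4/F4 m3 -> A3/E4 P5 similar
  -> R2 @ bar 1 tick 0 v(2, 3): A4/F4 M3 -> E4/E4 P1 similar
  -> R3 @ bar 2 tick 0 v(2, 3): F4 above A3
  -> R4 @ bar 2 tick 0 v(0, 1): B2/E4 P4 untreated
  -> R4 @ bar 2 tick 0 v(0, 2): B2/F4 TT untreated
  -> R4 @ bar 2 tick 0 v(0, 3): B2/A3 m7 untreated
  -> R3 @ bar 2 tick 1 v(2, 3): F4 above A3
  -> R3 @ bar 2 tick 2 v(2, 3): F4 above A3
  -> R3 @ bar 2 tick 3 v(2, 3): F4 above A3
  -> R2 @ bar 3 tick 0 v(0, 1): B2/E4 P4 -> G2/G3 P8 similar
  -> R2 @ bar 3 tick 0 v(0, 3): B2/A3 m7 -> G2/G3 P8 similar
  -> R2 @ bar 3 tick 0 v(1, 3): E4/A3 P5 -> G3/G3 P1 similar
  -> R3 @ bar 3 tick 0 v(2, 3): B3 above G3
  -> R7 @ bar 3 tick 0 v(2,): F4->B3 leap 6st
  -> R3 @ bar 3 tick 1 v(2, 3): B3 above G3
  -> R3 @ bar 3 tick 2 v(2, 3): B3 above G3
  -> R3 @ bar 3 tick 3 v(2, 3): B3 above G3
  -> R1 @ bar 4 tick 0 v(0, 3): G2/G3 P8 -> E3/E4 P8 similar
  -> R2 @ bar 4 tick 0 v(1, 2): G3/B3 M3 -> C4/G4 P5 similar
  -> R3 @ bar 4 tick 0 v(2, 3): G4 above E4
  -> R8 @ bar 4 tick 0 v(0, 3): penult P8 not 3rd/6th
  -> R3 @ bar 4 tick 1 v(2, 3): G4 above E4
  -> R3 @ bar 4 tick 2 v(2, 3): G4 above E4
  -> R3 @ bar 4 tick 3 v(2, 3): G4 above E4
  -> R1 @ bar 5 tick 0 v(1, 2): C4/G4 P5 -> D4/A4 P5 similar
  -> R3 @ bar 5 tick 0 v(2, 3): A4 above F4
  -> R3 @ bar 5 tick 1 v(2, 3): A4 above F4
  -> R3 @ bar 5 tick 2 v(2, 3): A4 above F4
  -> R3 @ bar 5 tick 3 v(2, 3): A4 above F4
  -> R6 @ bar 5 tick 3 v(0, 3): closes on m3

(0, 0, R3, (2, 3))
(0, 0, R5, (0, 3))
(0, 1, R3, (2, 3))
(0, 2, R3, (2, 3))
(0, 3, R3, (2, 3))
(1, 0, R1, (1, 2))
(1, 0, R2, (1, 3))
(1, 0, R2, (2, 3))
(2, 0, R3, (2, 3))
(2, 0, R4, (0, 1))
(2, 0, R4, (0, 2))
(2, 0, R4, (0, 3))
(2, 1, R3, (2, 3))
(2, 2, R3, (2, 3))
(2, 3, R3, (2, 3))
(3, 0, R2, (0, 1))
(3, 0, R2, (0, 3))
(3, 0, R2, (1, 3))
(3, 0, R3, (2, 3))
(3, 0, R7, (2,))
(3, 1, R3, (2, 3))
(3, 2, R3, (2, 3))
(3, 3, R3, (2, 3))
(4, 0, R1, (0, 3))
(4, 0, R2, (1, 2))
(4, 0, R3, (2, 3))
(4, 0, R8, (0, 3))
(4, 1, R3, (2, 3))
(4, 2, R3, (2, 3))
(4, 3, R3, (2, 3))
(5, 0, R1, (1, 2))
(5, 0, R3, (2, 3))
(5, 1, R3, (2, 3))
(5, 2, R3, (2, 3))
(5, 3, R3, (2, 3))
(5, 3, R6, (0, 3))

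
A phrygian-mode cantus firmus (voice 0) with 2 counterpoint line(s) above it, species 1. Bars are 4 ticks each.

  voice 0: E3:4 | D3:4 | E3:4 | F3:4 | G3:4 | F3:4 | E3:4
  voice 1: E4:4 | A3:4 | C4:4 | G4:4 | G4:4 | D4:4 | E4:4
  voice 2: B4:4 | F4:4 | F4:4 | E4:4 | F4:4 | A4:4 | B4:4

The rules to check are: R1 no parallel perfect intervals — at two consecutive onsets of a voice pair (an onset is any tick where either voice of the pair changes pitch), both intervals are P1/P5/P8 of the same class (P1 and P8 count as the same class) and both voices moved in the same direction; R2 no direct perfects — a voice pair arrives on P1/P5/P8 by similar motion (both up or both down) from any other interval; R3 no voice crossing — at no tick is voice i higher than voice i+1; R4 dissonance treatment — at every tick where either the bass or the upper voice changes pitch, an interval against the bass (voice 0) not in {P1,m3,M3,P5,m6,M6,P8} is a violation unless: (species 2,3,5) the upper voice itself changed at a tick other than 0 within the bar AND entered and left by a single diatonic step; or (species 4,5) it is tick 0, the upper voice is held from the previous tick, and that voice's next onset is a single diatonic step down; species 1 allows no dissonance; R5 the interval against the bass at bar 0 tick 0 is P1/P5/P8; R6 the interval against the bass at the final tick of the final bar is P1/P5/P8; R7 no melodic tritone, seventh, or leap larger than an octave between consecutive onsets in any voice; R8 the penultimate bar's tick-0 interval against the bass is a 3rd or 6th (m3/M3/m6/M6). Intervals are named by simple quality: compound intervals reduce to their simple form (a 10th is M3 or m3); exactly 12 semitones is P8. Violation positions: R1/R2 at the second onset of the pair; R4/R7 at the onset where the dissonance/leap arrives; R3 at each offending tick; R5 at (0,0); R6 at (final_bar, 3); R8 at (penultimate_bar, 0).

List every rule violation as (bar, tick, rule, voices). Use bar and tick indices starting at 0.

bar 0: v0=E3 v1=E4 v2=B4 downbeat P5
bar 1: v0=D3 v1=A3 v2=F4 downbeat m3
bar 2: v0=E3 v1=C4 v2=F4 downbeat m2
bar 3: v0=F3 v1=G4 v2=E4 downbeat M7
bar 4: v0=G3 v1=G4 v2=F4 downbeat m7
bar 5: v0=F3 v1=D4 v2=A4 downbeat M3
bar 6: v0=E3 v1=E4 v2=B4 downbeat P5
  -> R2 @ bar 1 tick 0 v(0, 1): E3/E4 P8 -> D3/A3 P5 similar
  -> R7 @ bar 1 tick 0 v(2,): B4->F4 leap 6st
  -> R4 @ bar 2 tick 0 v(0, 2): E3/F4 m2 untreated
  -> R3 @ bar 3 tick 0 v(1, 2): G4 above E4
  -> R4 @ bar 3 tick 0 v(0, 1): F3/G4 M2 untreated
  -> R4 @ bar 3 tick 0 v(0, 2): F3/E4 M7 untreated
  -> R3 @ bar 3 tick 1 v(1, 2): G4 above E4
  -> R3 @ bar 3 tick 2 v(1, 2): G4 above E4
  -> R3 @ bar 3 tick 3 v(1, 2): G4 above E4
  -> R3 @ bar 4 tick 0 v(1, 2): G4 above F4
  -> R4 @ bar 4 tick 0 v(0, 2): G3/F4 m7 untreated
  -> R3 @ bar 4 tick 1 v(1, 2): G4 above F4
  -> R3 @ bar 4 tick 2 v(1, 2): G4 above F4
  -> R3 @ bar 4 tick 3 v(1, 2): G4 above F4
  -> R1 @ bar 6 tick 0 v(1, 2): D4/A4 P5 -> E4/B4 P5 similar

(1, 0, R2, (0, 1))
(1, 0, R7, (2,))
(2, 0, R4, (0, 2))
(3, 0, R3, (1, 2))
(3, 0, R4, (0, 1))
(3, 0, R4, (0, 2))
(3, 1, R3, (1, 2))
(3, 2, R3, (1, 2))
(3, 3, R3, (1, 2))
(4, 0, R3, (1, 2))
(4, 0, R4, (0, 2))
(4, 1, R3, (1, 2))
(4, 2, R3, (1, 2))
(4, 3, R3, (1, 2))
(6, 0, R1, (1, 2))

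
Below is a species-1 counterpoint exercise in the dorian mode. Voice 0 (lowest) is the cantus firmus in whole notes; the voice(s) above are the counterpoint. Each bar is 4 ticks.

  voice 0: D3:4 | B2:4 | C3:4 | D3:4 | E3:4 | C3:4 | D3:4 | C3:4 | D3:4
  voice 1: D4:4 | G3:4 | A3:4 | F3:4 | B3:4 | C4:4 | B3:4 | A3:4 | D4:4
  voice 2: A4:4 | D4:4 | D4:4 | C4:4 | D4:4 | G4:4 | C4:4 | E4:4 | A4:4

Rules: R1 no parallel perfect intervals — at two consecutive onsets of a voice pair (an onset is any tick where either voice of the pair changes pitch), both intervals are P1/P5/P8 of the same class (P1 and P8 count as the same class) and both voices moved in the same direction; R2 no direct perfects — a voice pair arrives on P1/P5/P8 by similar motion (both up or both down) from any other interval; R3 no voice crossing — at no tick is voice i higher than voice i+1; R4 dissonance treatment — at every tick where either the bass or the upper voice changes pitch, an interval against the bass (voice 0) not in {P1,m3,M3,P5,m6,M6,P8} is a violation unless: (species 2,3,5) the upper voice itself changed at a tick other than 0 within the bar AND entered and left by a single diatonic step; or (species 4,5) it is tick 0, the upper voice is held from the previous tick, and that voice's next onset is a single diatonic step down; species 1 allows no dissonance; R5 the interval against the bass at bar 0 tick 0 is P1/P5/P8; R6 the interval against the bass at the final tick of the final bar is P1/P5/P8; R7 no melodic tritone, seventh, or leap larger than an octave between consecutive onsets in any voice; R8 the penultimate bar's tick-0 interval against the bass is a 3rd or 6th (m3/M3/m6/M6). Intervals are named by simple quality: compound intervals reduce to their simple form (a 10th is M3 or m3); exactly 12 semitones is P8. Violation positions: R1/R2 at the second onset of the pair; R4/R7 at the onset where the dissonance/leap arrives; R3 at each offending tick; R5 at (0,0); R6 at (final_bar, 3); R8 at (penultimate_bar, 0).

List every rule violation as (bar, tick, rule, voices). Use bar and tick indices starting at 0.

bar 0: v0=D3 v1=D4 v2=A4 downbeat P5
bar 1: v0=B2 v1=G3 v2=D4 downbeat m3
bar 2: v0=C3 v1=A3 v2=D4 downbeat M2
bar 3: v0=D3 v1=F3 v2=C4 downbeat m7
bar 4: v0=E3 v1=B3 v2=D4 downbeat m7
bar 5: v0=C3 v1=C4 v2=G4 downbeat P5
bar 6: v0=D3 v1=B3 v2=C4 downbeat m7
bar 7: v0=C3 v1=A3 v2=E4 downbeat M3
bar 8: v0=D3 v1=D4 v2=A4 downbeat P5
  -> R1 @ bar 1 tick 0 v(1, 2): D4/A4 P5 -> G3/D4 P5 similar
  -> R4 @ bar 2 tick 0 v(0, 2): C3/D4 M2 untreated
  -> R2 @ bar 3 tick 0 v(1, 2): A3/D4 P4 -> F3/C4 P5 similar
  -> R4 @ bar 3 tick 0 v(0, 2): D3/C4 m7 untreated
  -> R2 @ bar 4 tick 0 v(0, 1): D3/F3 m3 -> E3/B3 P5 similar
  -> R4 @ bar 4 tick 0 v(0, 2): E3/D4 m7 untreated
  -> R7 @ bar 4 tick 0 v(1,): F3->B3 leap 6st
  -> R2 @ bar 5 tick 0 v(1, 2): B3/D4 m3 -> C4/G4 P5 similar
  -> R4 @ bar 6 tick 0 v(0, 2): D3/C4 m7 untreated
  -> R1 @ bar 8 tick 0 v(1, 2): A3/E4 P5 -> D4/A4 P5 similar
  -> R2 @ bar 8 tick 0 v(0, 1): C3/A3 M6 -> D3/D4 P8 similar
  -> R2 @ bar 8 tick 0 v(0, 2): C3/E4 M3 -> D3/A4 P5 similar

(1, 0, R1, (1, 2))
(2, 0, R4, (0, 2))
(3, 0, R2, (1, 2))
(3, 0, R4, (0, 2))
(4, 0, R2, (0, 1))
(4, 0, R4, (0, 2))
(4, 0, R7, (1,))
(5, 0, R2, (1, 2))
(6, 0, R4, (0, 2))
(8, 0, R1, (1, 2))
(8, 0, R2, (0, 1))
(8, 0, R2, (0, 2))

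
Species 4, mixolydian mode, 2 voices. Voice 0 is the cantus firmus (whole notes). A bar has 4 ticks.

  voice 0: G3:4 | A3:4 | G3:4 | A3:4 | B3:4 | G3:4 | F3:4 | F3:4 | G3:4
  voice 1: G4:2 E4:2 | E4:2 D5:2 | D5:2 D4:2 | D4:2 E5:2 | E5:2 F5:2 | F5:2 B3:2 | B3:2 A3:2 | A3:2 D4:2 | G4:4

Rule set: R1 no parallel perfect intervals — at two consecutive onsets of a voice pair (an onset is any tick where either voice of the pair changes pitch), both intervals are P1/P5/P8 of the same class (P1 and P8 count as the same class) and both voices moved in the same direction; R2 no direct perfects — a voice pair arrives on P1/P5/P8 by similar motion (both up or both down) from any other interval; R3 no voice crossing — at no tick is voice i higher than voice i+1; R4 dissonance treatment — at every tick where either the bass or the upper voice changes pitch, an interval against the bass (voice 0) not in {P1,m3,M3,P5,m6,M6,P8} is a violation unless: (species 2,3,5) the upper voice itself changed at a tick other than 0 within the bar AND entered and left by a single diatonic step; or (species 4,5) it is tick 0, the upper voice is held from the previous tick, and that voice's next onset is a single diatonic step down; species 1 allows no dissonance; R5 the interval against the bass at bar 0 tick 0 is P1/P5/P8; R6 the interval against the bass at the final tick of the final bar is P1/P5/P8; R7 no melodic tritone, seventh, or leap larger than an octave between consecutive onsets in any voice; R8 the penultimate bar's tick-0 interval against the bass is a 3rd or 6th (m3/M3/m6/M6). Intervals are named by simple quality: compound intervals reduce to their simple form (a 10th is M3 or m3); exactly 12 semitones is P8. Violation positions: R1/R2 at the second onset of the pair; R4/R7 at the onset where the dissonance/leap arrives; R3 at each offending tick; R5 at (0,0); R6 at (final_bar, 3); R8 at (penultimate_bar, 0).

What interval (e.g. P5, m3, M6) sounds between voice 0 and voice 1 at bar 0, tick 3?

voice 0=G3 voice 1=E4 -> M6

M6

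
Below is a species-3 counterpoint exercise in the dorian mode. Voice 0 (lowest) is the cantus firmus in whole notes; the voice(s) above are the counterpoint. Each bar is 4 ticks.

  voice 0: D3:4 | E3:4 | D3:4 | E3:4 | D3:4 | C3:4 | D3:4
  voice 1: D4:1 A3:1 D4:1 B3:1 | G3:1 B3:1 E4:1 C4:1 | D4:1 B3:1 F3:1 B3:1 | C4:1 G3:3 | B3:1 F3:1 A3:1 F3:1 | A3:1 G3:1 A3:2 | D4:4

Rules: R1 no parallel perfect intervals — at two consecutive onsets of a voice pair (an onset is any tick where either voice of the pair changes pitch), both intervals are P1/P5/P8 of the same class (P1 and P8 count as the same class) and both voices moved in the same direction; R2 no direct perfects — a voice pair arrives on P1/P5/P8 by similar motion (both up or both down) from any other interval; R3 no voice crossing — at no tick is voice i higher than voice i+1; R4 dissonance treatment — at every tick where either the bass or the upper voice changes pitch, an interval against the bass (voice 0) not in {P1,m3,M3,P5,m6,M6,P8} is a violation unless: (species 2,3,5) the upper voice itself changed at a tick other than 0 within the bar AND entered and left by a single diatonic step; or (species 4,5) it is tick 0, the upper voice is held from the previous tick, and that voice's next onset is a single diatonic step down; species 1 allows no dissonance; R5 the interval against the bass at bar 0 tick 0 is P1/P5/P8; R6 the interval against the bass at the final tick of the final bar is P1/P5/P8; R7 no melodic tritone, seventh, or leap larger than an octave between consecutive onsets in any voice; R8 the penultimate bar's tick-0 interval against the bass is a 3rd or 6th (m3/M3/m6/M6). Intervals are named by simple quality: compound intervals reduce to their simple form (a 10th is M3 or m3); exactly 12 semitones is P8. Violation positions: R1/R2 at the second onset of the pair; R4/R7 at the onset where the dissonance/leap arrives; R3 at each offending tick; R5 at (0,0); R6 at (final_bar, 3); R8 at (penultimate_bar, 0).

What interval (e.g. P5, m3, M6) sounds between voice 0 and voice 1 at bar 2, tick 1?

voice 0=D3 voice 1=B3 -> M6

M6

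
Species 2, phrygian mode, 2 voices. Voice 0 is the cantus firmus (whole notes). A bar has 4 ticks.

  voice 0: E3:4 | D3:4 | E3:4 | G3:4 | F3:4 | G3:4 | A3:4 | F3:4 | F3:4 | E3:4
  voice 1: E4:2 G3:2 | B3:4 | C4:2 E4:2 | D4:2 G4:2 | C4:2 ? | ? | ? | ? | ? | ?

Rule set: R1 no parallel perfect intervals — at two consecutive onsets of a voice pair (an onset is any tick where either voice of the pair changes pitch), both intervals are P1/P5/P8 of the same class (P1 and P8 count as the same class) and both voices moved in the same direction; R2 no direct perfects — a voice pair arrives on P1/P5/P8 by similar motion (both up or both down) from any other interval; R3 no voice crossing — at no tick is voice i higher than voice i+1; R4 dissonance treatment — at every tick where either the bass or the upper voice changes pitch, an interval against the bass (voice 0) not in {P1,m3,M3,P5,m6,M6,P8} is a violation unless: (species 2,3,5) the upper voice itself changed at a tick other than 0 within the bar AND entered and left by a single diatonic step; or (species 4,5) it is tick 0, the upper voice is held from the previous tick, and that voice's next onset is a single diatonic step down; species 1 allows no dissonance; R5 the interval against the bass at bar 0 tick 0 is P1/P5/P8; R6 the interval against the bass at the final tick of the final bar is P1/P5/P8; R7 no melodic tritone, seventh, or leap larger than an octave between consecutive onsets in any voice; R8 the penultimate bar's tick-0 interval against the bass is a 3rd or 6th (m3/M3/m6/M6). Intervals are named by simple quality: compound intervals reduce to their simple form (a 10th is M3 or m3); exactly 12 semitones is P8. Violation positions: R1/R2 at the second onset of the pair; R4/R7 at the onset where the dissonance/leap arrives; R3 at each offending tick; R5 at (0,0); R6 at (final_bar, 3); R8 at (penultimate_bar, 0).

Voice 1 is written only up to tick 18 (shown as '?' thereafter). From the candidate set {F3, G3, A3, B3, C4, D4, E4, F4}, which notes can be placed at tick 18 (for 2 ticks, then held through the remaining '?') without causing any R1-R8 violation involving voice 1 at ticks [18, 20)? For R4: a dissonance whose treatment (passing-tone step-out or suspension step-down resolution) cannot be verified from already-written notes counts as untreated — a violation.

F3: legal
G3: violates R4
A3: legal
B3: violates R4
C4: legal
D4: legal
E4: violates R4
F4: legal

{A3, C4, D4, F3, F4}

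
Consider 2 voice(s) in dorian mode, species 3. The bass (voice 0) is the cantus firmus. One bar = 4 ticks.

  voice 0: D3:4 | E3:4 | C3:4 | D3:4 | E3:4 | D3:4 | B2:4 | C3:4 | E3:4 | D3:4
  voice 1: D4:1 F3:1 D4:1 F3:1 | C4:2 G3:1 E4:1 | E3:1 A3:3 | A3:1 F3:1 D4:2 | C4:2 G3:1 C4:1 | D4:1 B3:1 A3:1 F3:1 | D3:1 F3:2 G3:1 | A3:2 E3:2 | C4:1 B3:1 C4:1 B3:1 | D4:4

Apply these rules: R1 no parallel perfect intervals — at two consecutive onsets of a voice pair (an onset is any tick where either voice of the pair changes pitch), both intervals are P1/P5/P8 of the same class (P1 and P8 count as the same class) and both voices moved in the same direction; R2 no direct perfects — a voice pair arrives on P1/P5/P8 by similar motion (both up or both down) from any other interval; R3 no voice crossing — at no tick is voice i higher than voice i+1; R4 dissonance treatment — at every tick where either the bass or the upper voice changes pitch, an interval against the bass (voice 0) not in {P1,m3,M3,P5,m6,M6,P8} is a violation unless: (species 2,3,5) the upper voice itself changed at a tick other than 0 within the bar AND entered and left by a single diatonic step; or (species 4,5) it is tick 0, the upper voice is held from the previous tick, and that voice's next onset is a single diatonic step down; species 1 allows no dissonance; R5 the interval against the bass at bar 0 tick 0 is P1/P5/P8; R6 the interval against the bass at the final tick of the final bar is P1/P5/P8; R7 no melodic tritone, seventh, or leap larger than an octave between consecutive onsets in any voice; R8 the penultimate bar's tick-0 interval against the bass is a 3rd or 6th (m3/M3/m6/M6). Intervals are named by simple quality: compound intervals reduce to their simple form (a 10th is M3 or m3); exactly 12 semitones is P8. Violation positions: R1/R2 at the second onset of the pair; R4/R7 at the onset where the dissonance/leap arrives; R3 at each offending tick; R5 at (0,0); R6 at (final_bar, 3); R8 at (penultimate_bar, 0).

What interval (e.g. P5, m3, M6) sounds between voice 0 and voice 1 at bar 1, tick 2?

voice 0=E3 voice 1=G3 -> m3

m3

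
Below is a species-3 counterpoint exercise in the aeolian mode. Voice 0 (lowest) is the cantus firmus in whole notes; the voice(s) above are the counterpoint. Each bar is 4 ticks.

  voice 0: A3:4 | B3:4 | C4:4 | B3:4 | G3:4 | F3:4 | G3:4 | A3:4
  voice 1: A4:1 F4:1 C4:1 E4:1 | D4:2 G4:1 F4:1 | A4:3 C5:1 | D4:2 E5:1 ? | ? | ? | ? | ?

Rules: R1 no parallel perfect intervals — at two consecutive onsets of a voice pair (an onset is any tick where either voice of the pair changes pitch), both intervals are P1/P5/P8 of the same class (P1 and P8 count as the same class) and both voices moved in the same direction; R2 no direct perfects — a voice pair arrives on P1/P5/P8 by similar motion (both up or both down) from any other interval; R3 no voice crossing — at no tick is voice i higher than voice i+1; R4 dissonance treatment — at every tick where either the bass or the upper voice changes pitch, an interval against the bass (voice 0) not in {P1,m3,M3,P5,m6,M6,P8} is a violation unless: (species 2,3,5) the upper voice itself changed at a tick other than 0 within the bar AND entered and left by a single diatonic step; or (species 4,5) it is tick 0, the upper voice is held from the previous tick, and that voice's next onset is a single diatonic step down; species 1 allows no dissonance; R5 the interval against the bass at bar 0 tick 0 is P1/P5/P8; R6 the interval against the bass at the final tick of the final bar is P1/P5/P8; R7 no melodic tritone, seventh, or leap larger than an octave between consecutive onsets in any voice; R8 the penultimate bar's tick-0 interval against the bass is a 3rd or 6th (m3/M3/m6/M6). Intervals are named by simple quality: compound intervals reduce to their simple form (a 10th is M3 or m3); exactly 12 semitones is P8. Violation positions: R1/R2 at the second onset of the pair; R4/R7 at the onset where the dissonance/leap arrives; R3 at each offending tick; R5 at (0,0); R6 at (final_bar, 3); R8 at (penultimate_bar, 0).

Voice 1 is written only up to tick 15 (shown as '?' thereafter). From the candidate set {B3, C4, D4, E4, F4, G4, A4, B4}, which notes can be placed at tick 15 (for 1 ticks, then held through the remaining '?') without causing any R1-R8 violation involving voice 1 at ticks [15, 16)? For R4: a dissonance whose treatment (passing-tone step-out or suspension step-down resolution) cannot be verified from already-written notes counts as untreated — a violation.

B3: violates R7
C4: violates R4,R7
D4: violates R7
E4: violates R4
F4: violates R4,R7
G4: legal
A4: violates R4
B4: legal

{B4, G4}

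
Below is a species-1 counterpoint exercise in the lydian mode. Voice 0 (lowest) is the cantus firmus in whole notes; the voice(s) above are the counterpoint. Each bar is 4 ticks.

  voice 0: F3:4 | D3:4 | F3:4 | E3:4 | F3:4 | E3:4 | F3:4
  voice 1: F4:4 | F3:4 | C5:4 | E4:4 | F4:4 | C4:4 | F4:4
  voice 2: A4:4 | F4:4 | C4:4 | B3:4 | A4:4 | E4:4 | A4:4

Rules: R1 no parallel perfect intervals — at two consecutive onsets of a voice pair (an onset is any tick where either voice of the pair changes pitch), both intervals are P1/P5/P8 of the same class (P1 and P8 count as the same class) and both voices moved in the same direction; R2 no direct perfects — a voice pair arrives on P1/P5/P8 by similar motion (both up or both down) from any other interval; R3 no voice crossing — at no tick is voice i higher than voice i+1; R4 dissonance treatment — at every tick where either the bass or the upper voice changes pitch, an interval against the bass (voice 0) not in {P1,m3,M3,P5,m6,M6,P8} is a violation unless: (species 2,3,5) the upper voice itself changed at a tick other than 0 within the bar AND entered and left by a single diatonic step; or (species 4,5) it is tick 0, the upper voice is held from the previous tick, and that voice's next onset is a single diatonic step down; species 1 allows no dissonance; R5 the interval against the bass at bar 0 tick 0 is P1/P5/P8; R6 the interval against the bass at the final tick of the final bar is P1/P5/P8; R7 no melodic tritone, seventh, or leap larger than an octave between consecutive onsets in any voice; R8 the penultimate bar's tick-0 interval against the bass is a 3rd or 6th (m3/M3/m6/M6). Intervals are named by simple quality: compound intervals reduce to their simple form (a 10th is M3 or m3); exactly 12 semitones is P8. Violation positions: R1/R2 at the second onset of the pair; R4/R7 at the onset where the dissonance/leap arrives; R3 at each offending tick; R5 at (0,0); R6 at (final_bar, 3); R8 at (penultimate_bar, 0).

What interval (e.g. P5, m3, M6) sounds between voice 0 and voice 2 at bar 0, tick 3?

M3

voice 0=F3 voice 2=A4 -> M3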